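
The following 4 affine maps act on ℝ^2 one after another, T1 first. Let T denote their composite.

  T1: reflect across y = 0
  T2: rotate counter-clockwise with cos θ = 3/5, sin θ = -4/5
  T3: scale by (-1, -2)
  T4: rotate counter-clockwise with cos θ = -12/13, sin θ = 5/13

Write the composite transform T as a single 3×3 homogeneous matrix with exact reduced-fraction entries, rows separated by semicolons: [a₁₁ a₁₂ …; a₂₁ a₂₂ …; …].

T1 = [1 0 0; 0 -1 0; 0 0 1]
T2·T1 = [3/5 -4/5 0; -4/5 -3/5 0; 0 0 1]
T3·…·T1 = [-3/5 4/5 0; 8/5 6/5 0; 0 0 1]
T4·…·T1 = [-4/65 -6/5 0; -111/65 -4/5 0; 0 0 1]

T = [-4/65 -6/5 0; -111/65 -4/5 0; 0 0 1]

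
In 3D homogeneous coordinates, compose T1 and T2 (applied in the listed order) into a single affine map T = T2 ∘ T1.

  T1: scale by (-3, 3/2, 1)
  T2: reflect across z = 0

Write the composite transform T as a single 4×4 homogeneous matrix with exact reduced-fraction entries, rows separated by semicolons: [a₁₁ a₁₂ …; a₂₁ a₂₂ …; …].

T1 = [-3 0 0 0; 0 3/2 0 0; 0 0 1 0; 0 0 0 1]
T2·T1 = [-3 0 0 0; 0 3/2 0 0; 0 0 -1 0; 0 0 0 1]

T = [-3 0 0 0; 0 3/2 0 0; 0 0 -1 0; 0 0 0 1]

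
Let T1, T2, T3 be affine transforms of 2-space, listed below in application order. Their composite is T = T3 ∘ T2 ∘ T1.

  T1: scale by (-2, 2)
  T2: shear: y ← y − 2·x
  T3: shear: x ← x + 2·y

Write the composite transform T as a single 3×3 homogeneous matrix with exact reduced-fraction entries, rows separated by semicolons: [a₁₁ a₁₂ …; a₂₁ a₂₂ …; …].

T = [6 4 0; 4 2 0; 0 0 1]

T1 = [-2 0 0; 0 2 0; 0 0 1]
T2·T1 = [-2 0 0; 4 2 0; 0 0 1]
T3·…·T1 = [6 4 0; 4 2 0; 0 0 1]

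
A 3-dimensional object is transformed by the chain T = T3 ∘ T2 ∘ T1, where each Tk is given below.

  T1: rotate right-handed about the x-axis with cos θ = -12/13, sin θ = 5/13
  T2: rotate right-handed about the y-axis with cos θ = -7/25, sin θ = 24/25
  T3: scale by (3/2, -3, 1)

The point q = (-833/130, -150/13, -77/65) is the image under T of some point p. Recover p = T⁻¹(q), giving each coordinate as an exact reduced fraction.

p = (7/3, -5, 2)

T1 = [1 0 0 0; 0 -12/13 -5/13 0; 0 5/13 -12/13 0; 0 0 0 1]
T2·T1 = [-7/25 24/65 -288/325 0; 0 -12/13 -5/13 0; -24/25 -7/65 84/325 0; 0 0 0 1]
T3·…·T1 = [-21/50 36/65 -432/325 0; 0 36/13 15/13 0; -24/25 -7/65 84/325 0; 0 0 0 1]
det M = -9/2; M⁻¹ = [-14/75 0 -24/25 0; 16/65 4/13 -7/65 0; -192/325 5/39 84/325 0; 0 0 0 1]
M⁻¹ · (-833/130, -150/13, -77/65)ᵀ = (7/3, -5, 2)ᵀ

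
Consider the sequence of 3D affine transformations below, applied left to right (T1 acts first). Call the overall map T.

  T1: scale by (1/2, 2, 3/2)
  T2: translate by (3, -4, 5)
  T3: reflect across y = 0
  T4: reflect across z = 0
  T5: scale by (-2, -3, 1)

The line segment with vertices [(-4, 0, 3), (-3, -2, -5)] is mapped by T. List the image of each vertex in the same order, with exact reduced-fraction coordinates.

T1 scale by (1/2, 2, 3/2): (-4, 0, 3) → (-2, 0, 9/2); (-3, -2, -5) → (-3/2, -4, -15/2)
T2 translate by (3, -4, 5): (-2, 0, 9/2) → (1, -4, 19/2); (-3/2, -4, -15/2) → (3/2, -8, -5/2)
T3 reflect across y = 0: (1, -4, 19/2) → (1, 4, 19/2); (3/2, -8, -5/2) → (3/2, 8, -5/2)
T4 reflect across z = 0: (1, 4, 19/2) → (1, 4, -19/2); (3/2, 8, -5/2) → (3/2, 8, 5/2)
T5 scale by (-2, -3, 1): (1, 4, -19/2) → (-2, -12, -19/2); (3/2, 8, 5/2) → (-3, -24, 5/2)

image vertices: (-2, -12, -19/2), (-3, -24, 5/2)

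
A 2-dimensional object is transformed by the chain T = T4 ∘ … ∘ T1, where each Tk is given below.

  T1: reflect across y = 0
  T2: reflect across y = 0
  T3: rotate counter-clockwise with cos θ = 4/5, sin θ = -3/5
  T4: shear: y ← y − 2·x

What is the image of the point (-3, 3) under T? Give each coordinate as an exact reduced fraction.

T(p) = (-3/5, 27/5)

T1 reflect across y = 0: (-3, 3) → (-3, -3)
T2 reflect across y = 0: (-3, -3) → (-3, 3)
T3 rotate counter-clockwise with cos θ = 4/5, sin θ = -3/5: (-3, 3) → (-3/5, 21/5)
T4 shear: y ← y − 2·x: (-3/5, 21/5) → (-3/5, 27/5)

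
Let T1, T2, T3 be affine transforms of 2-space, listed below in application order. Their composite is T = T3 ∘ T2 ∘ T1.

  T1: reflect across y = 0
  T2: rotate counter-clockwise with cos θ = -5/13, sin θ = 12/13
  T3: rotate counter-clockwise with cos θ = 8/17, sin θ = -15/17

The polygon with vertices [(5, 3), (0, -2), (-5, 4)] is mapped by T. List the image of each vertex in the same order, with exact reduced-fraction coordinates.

image vertices: (1213/221, 435/221), (-342/221, 280/221), (-16/221, -1415/221)

T1 reflect across y = 0: (5, 3) → (5, -3); (0, -2) → (0, 2); (-5, 4) → (-5, -4)
T2 rotate counter-clockwise with cos θ = -5/13, sin θ = 12/13: (5, -3) → (11/13, 75/13); (0, 2) → (-24/13, -10/13); (-5, -4) → (73/13, -40/13)
T3 rotate counter-clockwise with cos θ = 8/17, sin θ = -15/17: (11/13, 75/13) → (1213/221, 435/221); (-24/13, -10/13) → (-342/221, 280/221); (73/13, -40/13) → (-16/221, -1415/221)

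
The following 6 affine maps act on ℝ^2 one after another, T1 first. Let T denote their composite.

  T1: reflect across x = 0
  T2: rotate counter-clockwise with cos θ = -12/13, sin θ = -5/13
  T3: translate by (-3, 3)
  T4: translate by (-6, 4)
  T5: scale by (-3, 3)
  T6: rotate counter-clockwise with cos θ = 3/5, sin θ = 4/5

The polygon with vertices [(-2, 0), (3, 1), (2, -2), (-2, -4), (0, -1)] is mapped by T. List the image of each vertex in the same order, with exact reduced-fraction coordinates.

image vertices: (297/65, 2421/65), (-444/65, 1758/65), (-573/65, 2361/65), (-99/65, 3093/65), (-138/65, 2391/65)

T1 reflect across x = 0: (-2, 0) → (2, 0); (3, 1) → (-3, 1); (2, -2) → (-2, -2); (-2, -4) → (2, -4); (0, -1) → (0, -1)
T2 rotate counter-clockwise with cos θ = -12/13, sin θ = -5/13: (2, 0) → (-24/13, -10/13); (-3, 1) → (41/13, 3/13); (-2, -2) → (14/13, 34/13); (2, -4) → (-44/13, 38/13); (0, -1) → (-5/13, 12/13)
T3 translate by (-3, 3): (-24/13, -10/13) → (-63/13, 29/13); (41/13, 3/13) → (2/13, 42/13); (14/13, 34/13) → (-25/13, 73/13); (-44/13, 38/13) → (-83/13, 77/13); (-5/13, 12/13) → (-44/13, 51/13)
T4 translate by (-6, 4): (-63/13, 29/13) → (-141/13, 81/13); (2/13, 42/13) → (-76/13, 94/13); (-25/13, 73/13) → (-103/13, 125/13); (-83/13, 77/13) → (-161/13, 129/13); (-44/13, 51/13) → (-122/13, 103/13)
T5 scale by (-3, 3): (-141/13, 81/13) → (423/13, 243/13); (-76/13, 94/13) → (228/13, 282/13); (-103/13, 125/13) → (309/13, 375/13); (-161/13, 129/13) → (483/13, 387/13); (-122/13, 103/13) → (366/13, 309/13)
T6 rotate counter-clockwise with cos θ = 3/5, sin θ = 4/5: (423/13, 243/13) → (297/65, 2421/65); (228/13, 282/13) → (-444/65, 1758/65); (309/13, 375/13) → (-573/65, 2361/65); (483/13, 387/13) → (-99/65, 3093/65); (366/13, 309/13) → (-138/65, 2391/65)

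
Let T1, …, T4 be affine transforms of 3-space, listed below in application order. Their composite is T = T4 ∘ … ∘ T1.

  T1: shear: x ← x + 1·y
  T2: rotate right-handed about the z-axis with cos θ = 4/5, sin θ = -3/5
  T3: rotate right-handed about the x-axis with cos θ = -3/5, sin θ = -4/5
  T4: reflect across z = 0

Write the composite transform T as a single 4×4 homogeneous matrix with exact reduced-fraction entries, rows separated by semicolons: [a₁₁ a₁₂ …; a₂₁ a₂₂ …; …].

T1 = [1 1 0 0; 0 1 0 0; 0 0 1 0; 0 0 0 1]
T2·T1 = [4/5 7/5 0 0; -3/5 1/5 0 0; 0 0 1 0; 0 0 0 1]
T3·…·T1 = [4/5 7/5 0 0; 9/25 -3/25 4/5 0; 12/25 -4/25 -3/5 0; 0 0 0 1]
T4·…·T1 = [4/5 7/5 0 0; 9/25 -3/25 4/5 0; -12/25 4/25 3/5 0; 0 0 0 1]

T = [4/5 7/5 0 0; 9/25 -3/25 4/5 0; -12/25 4/25 3/5 0; 0 0 0 1]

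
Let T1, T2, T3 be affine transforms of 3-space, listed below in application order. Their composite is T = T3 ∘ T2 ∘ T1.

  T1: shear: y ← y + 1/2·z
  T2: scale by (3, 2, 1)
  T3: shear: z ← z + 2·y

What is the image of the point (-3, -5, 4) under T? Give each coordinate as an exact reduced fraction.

T1 shear: y ← y + 1/2·z: (-3, -5, 4) → (-3, -3, 4)
T2 scale by (3, 2, 1): (-3, -3, 4) → (-9, -6, 4)
T3 shear: z ← z + 2·y: (-9, -6, 4) → (-9, -6, -8)

T(p) = (-9, -6, -8)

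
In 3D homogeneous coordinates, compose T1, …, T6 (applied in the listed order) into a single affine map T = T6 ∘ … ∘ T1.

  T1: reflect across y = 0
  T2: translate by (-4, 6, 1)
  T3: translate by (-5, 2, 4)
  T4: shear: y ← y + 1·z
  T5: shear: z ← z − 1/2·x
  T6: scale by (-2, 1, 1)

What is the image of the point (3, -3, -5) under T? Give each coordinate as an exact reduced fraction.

T1 reflect across y = 0: (3, -3, -5) → (3, 3, -5)
T2 translate by (-4, 6, 1): (3, 3, -5) → (-1, 9, -4)
T3 translate by (-5, 2, 4): (-1, 9, -4) → (-6, 11, 0)
T4 shear: y ← y + 1·z: (-6, 11, 0) → (-6, 11, 0)
T5 shear: z ← z − 1/2·x: (-6, 11, 0) → (-6, 11, 3)
T6 scale by (-2, 1, 1): (-6, 11, 3) → (12, 11, 3)

T(p) = (12, 11, 3)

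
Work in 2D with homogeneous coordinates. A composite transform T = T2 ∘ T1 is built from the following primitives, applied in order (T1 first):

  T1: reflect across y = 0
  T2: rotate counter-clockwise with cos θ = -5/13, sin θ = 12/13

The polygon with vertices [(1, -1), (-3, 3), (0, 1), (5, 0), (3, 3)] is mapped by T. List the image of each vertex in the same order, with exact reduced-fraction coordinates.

image vertices: (-17/13, 7/13), (51/13, -21/13), (12/13, 5/13), (-25/13, 60/13), (21/13, 51/13)

T1 reflect across y = 0: (1, -1) → (1, 1); (-3, 3) → (-3, -3); (0, 1) → (0, -1); (5, 0) → (5, 0); (3, 3) → (3, -3)
T2 rotate counter-clockwise with cos θ = -5/13, sin θ = 12/13: (1, 1) → (-17/13, 7/13); (-3, -3) → (51/13, -21/13); (0, -1) → (12/13, 5/13); (5, 0) → (-25/13, 60/13); (3, -3) → (21/13, 51/13)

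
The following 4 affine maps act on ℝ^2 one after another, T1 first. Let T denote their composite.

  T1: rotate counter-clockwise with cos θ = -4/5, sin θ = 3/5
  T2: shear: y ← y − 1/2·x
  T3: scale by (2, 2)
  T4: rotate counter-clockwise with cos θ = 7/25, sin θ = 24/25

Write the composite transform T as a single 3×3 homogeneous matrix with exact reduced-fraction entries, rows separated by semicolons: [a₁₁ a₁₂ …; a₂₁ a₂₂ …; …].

T1 = [-4/5 -3/5 0; 3/5 -4/5 0; 0 0 1]
T2·T1 = [-4/5 -3/5 0; 1 -1/2 0; 0 0 1]
T3·…·T1 = [-8/5 -6/5 0; 2 -1 0; 0 0 1]
T4·…·T1 = [-296/125 78/125 0; -122/125 -179/125 0; 0 0 1]

T = [-296/125 78/125 0; -122/125 -179/125 0; 0 0 1]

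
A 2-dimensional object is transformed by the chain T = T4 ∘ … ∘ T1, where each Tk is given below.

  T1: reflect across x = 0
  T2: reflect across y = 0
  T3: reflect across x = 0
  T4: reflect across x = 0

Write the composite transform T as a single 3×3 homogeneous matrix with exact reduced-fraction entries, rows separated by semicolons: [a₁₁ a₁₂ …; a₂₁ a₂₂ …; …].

T = [-1 0 0; 0 -1 0; 0 0 1]

T1 = [-1 0 0; 0 1 0; 0 0 1]
T2·T1 = [-1 0 0; 0 -1 0; 0 0 1]
T3·…·T1 = [1 0 0; 0 -1 0; 0 0 1]
T4·…·T1 = [-1 0 0; 0 -1 0; 0 0 1]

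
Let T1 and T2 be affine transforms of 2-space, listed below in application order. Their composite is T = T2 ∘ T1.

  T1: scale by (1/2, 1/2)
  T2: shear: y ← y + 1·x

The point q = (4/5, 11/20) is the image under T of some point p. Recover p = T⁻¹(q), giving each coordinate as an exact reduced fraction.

p = (8/5, -1/2)

T1 = [1/2 0 0; 0 1/2 0; 0 0 1]
T2·T1 = [1/2 0 0; 1/2 1/2 0; 0 0 1]
det M = 1/4; M⁻¹ = [2 0 0; -2 2 0; 0 0 1]
M⁻¹ · (4/5, 11/20)ᵀ = (8/5, -1/2)ᵀ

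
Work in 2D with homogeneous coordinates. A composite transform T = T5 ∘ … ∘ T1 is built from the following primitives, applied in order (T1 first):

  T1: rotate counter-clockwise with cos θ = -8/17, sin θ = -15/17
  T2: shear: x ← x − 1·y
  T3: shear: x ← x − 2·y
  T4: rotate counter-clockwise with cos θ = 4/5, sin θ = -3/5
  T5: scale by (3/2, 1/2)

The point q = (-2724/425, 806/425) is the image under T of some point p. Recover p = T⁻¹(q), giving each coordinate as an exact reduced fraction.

p = (8/5, -4)

T1 = [-8/17 15/17 0; -15/17 -8/17 0; 0 0 1]
T2·T1 = [7/17 23/17 0; -15/17 -8/17 0; 0 0 1]
T3·…·T1 = [37/17 39/17 0; -15/17 -8/17 0; 0 0 1]
T4·…·T1 = [103/85 132/85 0; -171/85 -149/85 0; 0 0 1]
T5·…·T1 = [309/170 198/85 0; -171/170 -149/170 0; 0 0 1]
det M = 3/4; M⁻¹ = [-298/255 -264/85 0; 114/85 206/85 0; 0 0 1]
M⁻¹ · (-2724/425, 806/425)ᵀ = (8/5, -4)ᵀ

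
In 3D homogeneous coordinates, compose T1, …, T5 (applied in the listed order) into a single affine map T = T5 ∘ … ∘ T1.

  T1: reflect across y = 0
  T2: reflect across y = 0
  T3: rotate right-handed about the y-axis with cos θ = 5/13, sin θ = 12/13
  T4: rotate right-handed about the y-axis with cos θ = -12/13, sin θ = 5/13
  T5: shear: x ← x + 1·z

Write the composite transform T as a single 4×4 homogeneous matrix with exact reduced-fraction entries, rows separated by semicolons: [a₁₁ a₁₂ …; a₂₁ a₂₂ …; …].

T1 = [1 0 0 0; 0 -1 0 0; 0 0 1 0; 0 0 0 1]
T2·T1 = [1 0 0 0; 0 1 0 0; 0 0 1 0; 0 0 0 1]
T3·…·T1 = [5/13 0 12/13 0; 0 1 0 0; -12/13 0 5/13 0; 0 0 0 1]
T4·…·T1 = [-120/169 0 -119/169 0; 0 1 0 0; 119/169 0 -120/169 0; 0 0 0 1]
T5·…·T1 = [-1/169 0 -239/169 0; 0 1 0 0; 119/169 0 -120/169 0; 0 0 0 1]

T = [-1/169 0 -239/169 0; 0 1 0 0; 119/169 0 -120/169 0; 0 0 0 1]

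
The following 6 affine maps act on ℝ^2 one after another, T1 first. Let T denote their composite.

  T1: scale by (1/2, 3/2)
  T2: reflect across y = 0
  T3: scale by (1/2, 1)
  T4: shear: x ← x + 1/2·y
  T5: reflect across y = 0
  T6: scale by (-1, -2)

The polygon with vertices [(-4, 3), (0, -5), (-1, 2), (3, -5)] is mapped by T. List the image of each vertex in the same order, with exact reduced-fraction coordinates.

image vertices: (13/4, -9), (-15/4, 15), (7/4, -6), (-9/2, 15)

T1 scale by (1/2, 3/2): (-4, 3) → (-2, 9/2); (0, -5) → (0, -15/2); (-1, 2) → (-1/2, 3); (3, -5) → (3/2, -15/2)
T2 reflect across y = 0: (-2, 9/2) → (-2, -9/2); (0, -15/2) → (0, 15/2); (-1/2, 3) → (-1/2, -3); (3/2, -15/2) → (3/2, 15/2)
T3 scale by (1/2, 1): (-2, -9/2) → (-1, -9/2); (0, 15/2) → (0, 15/2); (-1/2, -3) → (-1/4, -3); (3/2, 15/2) → (3/4, 15/2)
T4 shear: x ← x + 1/2·y: (-1, -9/2) → (-13/4, -9/2); (0, 15/2) → (15/4, 15/2); (-1/4, -3) → (-7/4, -3); (3/4, 15/2) → (9/2, 15/2)
T5 reflect across y = 0: (-13/4, -9/2) → (-13/4, 9/2); (15/4, 15/2) → (15/4, -15/2); (-7/4, -3) → (-7/4, 3); (9/2, 15/2) → (9/2, -15/2)
T6 scale by (-1, -2): (-13/4, 9/2) → (13/4, -9); (15/4, -15/2) → (-15/4, 15); (-7/4, 3) → (7/4, -6); (9/2, -15/2) → (-9/2, 15)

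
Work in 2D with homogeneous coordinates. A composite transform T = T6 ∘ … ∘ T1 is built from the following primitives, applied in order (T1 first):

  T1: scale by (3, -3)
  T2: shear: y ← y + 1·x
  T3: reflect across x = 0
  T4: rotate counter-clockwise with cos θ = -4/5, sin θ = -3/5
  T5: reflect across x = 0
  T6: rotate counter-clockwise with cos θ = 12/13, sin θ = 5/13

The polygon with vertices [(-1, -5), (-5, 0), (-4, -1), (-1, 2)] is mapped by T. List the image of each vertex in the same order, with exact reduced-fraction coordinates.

T1 scale by (3, -3): (-1, -5) → (-3, 15); (-5, 0) → (-15, 0); (-4, -1) → (-12, 3); (-1, 2) → (-3, -6)
T2 shear: y ← y + 1·x: (-3, 15) → (-3, 12); (-15, 0) → (-15, -15); (-12, 3) → (-12, -9); (-3, -6) → (-3, -9)
T3 reflect across x = 0: (-3, 12) → (3, 12); (-15, -15) → (15, -15); (-12, -9) → (12, -9); (-3, -9) → (3, -9)
T4 rotate counter-clockwise with cos θ = -4/5, sin θ = -3/5: (3, 12) → (24/5, -57/5); (15, -15) → (-21, 3); (12, -9) → (-15, 0); (3, -9) → (-39/5, 27/5)
T5 reflect across x = 0: (24/5, -57/5) → (-24/5, -57/5); (-21, 3) → (21, 3); (-15, 0) → (15, 0); (-39/5, 27/5) → (39/5, 27/5)
T6 rotate counter-clockwise with cos θ = 12/13, sin θ = 5/13: (-24/5, -57/5) → (-3/65, -804/65); (21, 3) → (237/13, 141/13); (15, 0) → (180/13, 75/13); (39/5, 27/5) → (333/65, 519/65)

image vertices: (-3/65, -804/65), (237/13, 141/13), (180/13, 75/13), (333/65, 519/65)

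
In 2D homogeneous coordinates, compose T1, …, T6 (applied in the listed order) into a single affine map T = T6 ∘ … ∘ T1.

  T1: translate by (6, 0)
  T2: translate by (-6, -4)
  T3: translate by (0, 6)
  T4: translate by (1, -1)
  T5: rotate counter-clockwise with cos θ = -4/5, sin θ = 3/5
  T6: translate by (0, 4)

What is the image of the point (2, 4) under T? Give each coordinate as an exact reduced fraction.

T1 translate by (6, 0): (2, 4) → (8, 4)
T2 translate by (-6, -4): (8, 4) → (2, 0)
T3 translate by (0, 6): (2, 0) → (2, 6)
T4 translate by (1, -1): (2, 6) → (3, 5)
T5 rotate counter-clockwise with cos θ = -4/5, sin θ = 3/5: (3, 5) → (-27/5, -11/5)
T6 translate by (0, 4): (-27/5, -11/5) → (-27/5, 9/5)

T(p) = (-27/5, 9/5)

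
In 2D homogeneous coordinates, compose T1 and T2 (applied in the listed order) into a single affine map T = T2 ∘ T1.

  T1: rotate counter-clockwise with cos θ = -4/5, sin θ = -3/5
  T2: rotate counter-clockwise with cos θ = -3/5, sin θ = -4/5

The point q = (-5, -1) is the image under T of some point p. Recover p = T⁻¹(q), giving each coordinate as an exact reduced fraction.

T1 = [-4/5 3/5 0; -3/5 -4/5 0; 0 0 1]
T2·T1 = [0 -1 0; 1 0 0; 0 0 1]
det M = 1; M⁻¹ = [0 1 0; -1 0 0; 0 0 1]
M⁻¹ · (-5, -1)ᵀ = (-1, 5)ᵀ

p = (-1, 5)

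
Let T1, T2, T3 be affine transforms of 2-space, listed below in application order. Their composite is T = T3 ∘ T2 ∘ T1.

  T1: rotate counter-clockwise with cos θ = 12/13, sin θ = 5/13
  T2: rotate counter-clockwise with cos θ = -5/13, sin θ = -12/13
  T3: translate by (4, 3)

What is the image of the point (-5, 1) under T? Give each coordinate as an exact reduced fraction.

T(p) = (5, 8)

T1 rotate counter-clockwise with cos θ = 12/13, sin θ = 5/13: (-5, 1) → (-5, -1)
T2 rotate counter-clockwise with cos θ = -5/13, sin θ = -12/13: (-5, -1) → (1, 5)
T3 translate by (4, 3): (1, 5) → (5, 8)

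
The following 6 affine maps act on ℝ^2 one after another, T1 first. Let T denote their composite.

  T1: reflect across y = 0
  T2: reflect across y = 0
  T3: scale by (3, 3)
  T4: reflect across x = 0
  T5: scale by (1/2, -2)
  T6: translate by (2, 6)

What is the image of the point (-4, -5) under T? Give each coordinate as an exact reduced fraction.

T(p) = (8, 36)

T1 reflect across y = 0: (-4, -5) → (-4, 5)
T2 reflect across y = 0: (-4, 5) → (-4, -5)
T3 scale by (3, 3): (-4, -5) → (-12, -15)
T4 reflect across x = 0: (-12, -15) → (12, -15)
T5 scale by (1/2, -2): (12, -15) → (6, 30)
T6 translate by (2, 6): (6, 30) → (8, 36)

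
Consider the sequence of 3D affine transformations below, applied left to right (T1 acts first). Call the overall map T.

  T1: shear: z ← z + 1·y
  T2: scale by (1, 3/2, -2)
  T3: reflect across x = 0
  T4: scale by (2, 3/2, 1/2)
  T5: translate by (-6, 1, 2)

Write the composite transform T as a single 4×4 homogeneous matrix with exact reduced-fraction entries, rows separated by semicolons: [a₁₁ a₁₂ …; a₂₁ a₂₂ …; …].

T = [-2 0 0 -6; 0 9/4 0 1; 0 -1 -1 2; 0 0 0 1]

T1 = [1 0 0 0; 0 1 0 0; 0 1 1 0; 0 0 0 1]
T2·T1 = [1 0 0 0; 0 3/2 0 0; 0 -2 -2 0; 0 0 0 1]
T3·…·T1 = [-1 0 0 0; 0 3/2 0 0; 0 -2 -2 0; 0 0 0 1]
T4·…·T1 = [-2 0 0 0; 0 9/4 0 0; 0 -1 -1 0; 0 0 0 1]
T5·…·T1 = [-2 0 0 -6; 0 9/4 0 1; 0 -1 -1 2; 0 0 0 1]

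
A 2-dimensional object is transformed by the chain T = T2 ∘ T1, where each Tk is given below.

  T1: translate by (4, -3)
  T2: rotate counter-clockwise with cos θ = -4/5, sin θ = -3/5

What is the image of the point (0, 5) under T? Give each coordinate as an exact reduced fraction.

T(p) = (-2, -4)

T1 translate by (4, -3): (0, 5) → (4, 2)
T2 rotate counter-clockwise with cos θ = -4/5, sin θ = -3/5: (4, 2) → (-2, -4)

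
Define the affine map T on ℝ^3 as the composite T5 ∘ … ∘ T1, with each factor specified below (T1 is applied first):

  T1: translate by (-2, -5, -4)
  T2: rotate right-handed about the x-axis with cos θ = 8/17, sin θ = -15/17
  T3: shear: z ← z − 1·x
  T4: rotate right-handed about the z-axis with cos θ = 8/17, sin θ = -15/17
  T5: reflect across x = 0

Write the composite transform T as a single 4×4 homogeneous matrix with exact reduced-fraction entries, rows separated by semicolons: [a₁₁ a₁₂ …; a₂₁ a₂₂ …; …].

T = [-8/17 -120/289 -225/289 1772/289; -15/17 64/289 120/289 -290/289; -1 -15/17 8/17 77/17; 0 0 0 1]

T1 = [1 0 0 -2; 0 1 0 -5; 0 0 1 -4; 0 0 0 1]
T2·T1 = [1 0 0 -2; 0 8/17 15/17 -100/17; 0 -15/17 8/17 43/17; 0 0 0 1]
T3·…·T1 = [1 0 0 -2; 0 8/17 15/17 -100/17; -1 -15/17 8/17 77/17; 0 0 0 1]
T4·…·T1 = [8/17 120/289 225/289 -1772/289; -15/17 64/289 120/289 -290/289; -1 -15/17 8/17 77/17; 0 0 0 1]
T5·…·T1 = [-8/17 -120/289 -225/289 1772/289; -15/17 64/289 120/289 -290/289; -1 -15/17 8/17 77/17; 0 0 0 1]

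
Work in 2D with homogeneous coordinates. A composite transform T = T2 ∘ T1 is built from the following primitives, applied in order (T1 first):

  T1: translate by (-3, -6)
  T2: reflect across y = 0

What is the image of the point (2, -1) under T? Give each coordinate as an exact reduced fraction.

T(p) = (-1, 7)

T1 translate by (-3, -6): (2, -1) → (-1, -7)
T2 reflect across y = 0: (-1, -7) → (-1, 7)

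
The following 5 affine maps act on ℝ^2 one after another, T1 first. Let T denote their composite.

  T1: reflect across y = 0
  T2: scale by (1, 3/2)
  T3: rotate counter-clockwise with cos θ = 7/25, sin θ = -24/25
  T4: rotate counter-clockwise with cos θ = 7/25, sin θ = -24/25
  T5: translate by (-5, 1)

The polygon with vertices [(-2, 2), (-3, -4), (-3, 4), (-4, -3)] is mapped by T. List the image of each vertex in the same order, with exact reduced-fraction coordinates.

T1 reflect across y = 0: (-2, 2) → (-2, -2); (-3, -4) → (-3, 4); (-3, 4) → (-3, -4); (-4, -3) → (-4, 3)
T2 scale by (1, 3/2): (-2, -2) → (-2, -3); (-3, 4) → (-3, 6); (-3, -4) → (-3, -6); (-4, 3) → (-4, 9/2)
T3 rotate counter-clockwise with cos θ = 7/25, sin θ = -24/25: (-2, -3) → (-86/25, 27/25); (-3, 6) → (123/25, 114/25); (-3, -6) → (-33/5, 6/5); (-4, 9/2) → (16/5, 51/10)
T4 rotate counter-clockwise with cos θ = 7/25, sin θ = -24/25: (-86/25, 27/25) → (46/625, 2253/625); (123/25, 114/25) → (3597/625, -2154/625); (-33/5, 6/5) → (-87/125, 834/125); (16/5, 51/10) → (724/125, -411/250)
T5 translate by (-5, 1): (46/625, 2253/625) → (-3079/625, 2878/625); (3597/625, -2154/625) → (472/625, -1529/625); (-87/125, 834/125) → (-712/125, 959/125); (724/125, -411/250) → (99/125, -161/250)

image vertices: (-3079/625, 2878/625), (472/625, -1529/625), (-712/125, 959/125), (99/125, -161/250)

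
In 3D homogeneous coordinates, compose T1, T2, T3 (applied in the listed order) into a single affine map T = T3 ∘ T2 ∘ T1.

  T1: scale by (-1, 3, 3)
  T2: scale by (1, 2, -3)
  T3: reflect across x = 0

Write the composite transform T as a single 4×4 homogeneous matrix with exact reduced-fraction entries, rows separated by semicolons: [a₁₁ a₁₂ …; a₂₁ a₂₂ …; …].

T = [1 0 0 0; 0 6 0 0; 0 0 -9 0; 0 0 0 1]

T1 = [-1 0 0 0; 0 3 0 0; 0 0 3 0; 0 0 0 1]
T2·T1 = [-1 0 0 0; 0 6 0 0; 0 0 -9 0; 0 0 0 1]
T3·…·T1 = [1 0 0 0; 0 6 0 0; 0 0 -9 0; 0 0 0 1]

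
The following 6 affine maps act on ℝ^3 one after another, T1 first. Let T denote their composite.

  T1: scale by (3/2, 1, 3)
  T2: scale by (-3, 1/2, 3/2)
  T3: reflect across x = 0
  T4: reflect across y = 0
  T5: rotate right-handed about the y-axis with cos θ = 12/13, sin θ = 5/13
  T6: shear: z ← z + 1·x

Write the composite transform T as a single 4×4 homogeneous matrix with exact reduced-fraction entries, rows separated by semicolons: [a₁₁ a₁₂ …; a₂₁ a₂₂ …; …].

T1 = [3/2 0 0 0; 0 1 0 0; 0 0 3 0; 0 0 0 1]
T2·T1 = [-9/2 0 0 0; 0 1/2 0 0; 0 0 9/2 0; 0 0 0 1]
T3·…·T1 = [9/2 0 0 0; 0 1/2 0 0; 0 0 9/2 0; 0 0 0 1]
T4·…·T1 = [9/2 0 0 0; 0 -1/2 0 0; 0 0 9/2 0; 0 0 0 1]
T5·…·T1 = [54/13 0 45/26 0; 0 -1/2 0 0; -45/26 0 54/13 0; 0 0 0 1]
T6·…·T1 = [54/13 0 45/26 0; 0 -1/2 0 0; 63/26 0 153/26 0; 0 0 0 1]

T = [54/13 0 45/26 0; 0 -1/2 0 0; 63/26 0 153/26 0; 0 0 0 1]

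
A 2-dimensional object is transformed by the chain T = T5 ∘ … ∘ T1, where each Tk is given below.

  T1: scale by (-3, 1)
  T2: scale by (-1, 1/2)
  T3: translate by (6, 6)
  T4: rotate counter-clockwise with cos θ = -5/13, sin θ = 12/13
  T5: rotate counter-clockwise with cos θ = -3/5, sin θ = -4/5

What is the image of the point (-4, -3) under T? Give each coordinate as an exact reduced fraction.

T1 scale by (-3, 1): (-4, -3) → (12, -3)
T2 scale by (-1, 1/2): (12, -3) → (-12, -3/2)
T3 translate by (6, 6): (-12, -3/2) → (-6, 9/2)
T4 rotate counter-clockwise with cos θ = -5/13, sin θ = 12/13: (-6, 9/2) → (-24/13, -189/26)
T5 rotate counter-clockwise with cos θ = -3/5, sin θ = -4/5: (-24/13, -189/26) → (-306/65, 759/130)

T(p) = (-306/65, 759/130)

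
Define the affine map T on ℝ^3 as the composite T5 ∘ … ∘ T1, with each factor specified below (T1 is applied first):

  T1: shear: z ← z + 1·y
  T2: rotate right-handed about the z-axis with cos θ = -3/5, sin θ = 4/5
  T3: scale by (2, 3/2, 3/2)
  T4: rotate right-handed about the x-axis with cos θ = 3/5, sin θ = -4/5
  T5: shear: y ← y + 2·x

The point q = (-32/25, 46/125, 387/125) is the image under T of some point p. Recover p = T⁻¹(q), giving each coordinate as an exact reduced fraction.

T1 = [1 0 0 0; 0 1 0 0; 0 1 1 0; 0 0 0 1]
T2·T1 = [-3/5 -4/5 0 0; 4/5 -3/5 0 0; 0 1 1 0; 0 0 0 1]
T3·…·T1 = [-6/5 -8/5 0 0; 6/5 -9/10 0 0; 0 3/2 3/2 0; 0 0 0 1]
T4·…·T1 = [-6/5 -8/5 0 0; 18/25 33/50 6/5 0; -24/25 81/50 9/10 0; 0 0 0 1]
T5·…·T1 = [-6/5 -8/5 0 0; -42/25 -127/50 6/5 0; -24/25 81/50 9/10 0; 0 0 0 1]
det M = 9/2; M⁻¹ = [-47/50 8/25 -32/75 0; 2/25 -6/25 8/25 0; -86/75 58/75 2/25 0; 0 0 0 1]
M⁻¹ · (-32/25, 46/125, 387/125)ᵀ = (0, 4/5, 2)ᵀ

p = (0, 4/5, 2)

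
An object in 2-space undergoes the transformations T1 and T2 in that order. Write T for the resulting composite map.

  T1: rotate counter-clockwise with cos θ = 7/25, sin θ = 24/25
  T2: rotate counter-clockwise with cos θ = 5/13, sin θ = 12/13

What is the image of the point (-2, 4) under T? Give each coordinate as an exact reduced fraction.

T(p) = (-62/65, -284/65)

T1 rotate counter-clockwise with cos θ = 7/25, sin θ = 24/25: (-2, 4) → (-22/5, -4/5)
T2 rotate counter-clockwise with cos θ = 5/13, sin θ = 12/13: (-22/5, -4/5) → (-62/65, -284/65)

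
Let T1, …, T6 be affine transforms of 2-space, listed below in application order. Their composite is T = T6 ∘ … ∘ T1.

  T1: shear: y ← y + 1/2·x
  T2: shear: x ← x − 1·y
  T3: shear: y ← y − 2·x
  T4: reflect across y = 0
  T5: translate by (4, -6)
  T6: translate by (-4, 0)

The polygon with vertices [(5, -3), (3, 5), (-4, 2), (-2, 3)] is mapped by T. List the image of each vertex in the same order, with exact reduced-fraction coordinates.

image vertices: (11/2, 11/2), (-7/2, -39/2), (-4, -14), (-4, -16)

T1 shear: y ← y + 1/2·x: (5, -3) → (5, -1/2); (3, 5) → (3, 13/2); (-4, 2) → (-4, 0); (-2, 3) → (-2, 2)
T2 shear: x ← x − 1·y: (5, -1/2) → (11/2, -1/2); (3, 13/2) → (-7/2, 13/2); (-4, 0) → (-4, 0); (-2, 2) → (-4, 2)
T3 shear: y ← y − 2·x: (11/2, -1/2) → (11/2, -23/2); (-7/2, 13/2) → (-7/2, 27/2); (-4, 0) → (-4, 8); (-4, 2) → (-4, 10)
T4 reflect across y = 0: (11/2, -23/2) → (11/2, 23/2); (-7/2, 27/2) → (-7/2, -27/2); (-4, 8) → (-4, -8); (-4, 10) → (-4, -10)
T5 translate by (4, -6): (11/2, 23/2) → (19/2, 11/2); (-7/2, -27/2) → (1/2, -39/2); (-4, -8) → (0, -14); (-4, -10) → (0, -16)
T6 translate by (-4, 0): (19/2, 11/2) → (11/2, 11/2); (1/2, -39/2) → (-7/2, -39/2); (0, -14) → (-4, -14); (0, -16) → (-4, -16)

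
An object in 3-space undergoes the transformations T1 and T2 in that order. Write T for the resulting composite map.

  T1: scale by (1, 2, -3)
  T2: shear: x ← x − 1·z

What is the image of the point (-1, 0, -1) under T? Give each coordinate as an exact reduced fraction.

T(p) = (-4, 0, 3)

T1 scale by (1, 2, -3): (-1, 0, -1) → (-1, 0, 3)
T2 shear: x ← x − 1·z: (-1, 0, 3) → (-4, 0, 3)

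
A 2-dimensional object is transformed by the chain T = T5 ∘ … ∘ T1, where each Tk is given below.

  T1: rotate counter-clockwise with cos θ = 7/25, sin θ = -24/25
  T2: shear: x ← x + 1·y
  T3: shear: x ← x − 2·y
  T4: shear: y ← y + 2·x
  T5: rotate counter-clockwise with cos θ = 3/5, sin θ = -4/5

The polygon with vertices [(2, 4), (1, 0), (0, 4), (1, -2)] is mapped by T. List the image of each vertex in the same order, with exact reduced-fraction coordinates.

image vertices: (54/5, 8/5), (49/25, -2/25), (172/25, 44/25), (-37/25, -24/25)

T1 rotate counter-clockwise with cos θ = 7/25, sin θ = -24/25: (2, 4) → (22/5, -4/5); (1, 0) → (7/25, -24/25); (0, 4) → (96/25, 28/25); (1, -2) → (-41/25, -38/25)
T2 shear: x ← x + 1·y: (22/5, -4/5) → (18/5, -4/5); (7/25, -24/25) → (-17/25, -24/25); (96/25, 28/25) → (124/25, 28/25); (-41/25, -38/25) → (-79/25, -38/25)
T3 shear: x ← x − 2·y: (18/5, -4/5) → (26/5, -4/5); (-17/25, -24/25) → (31/25, -24/25); (124/25, 28/25) → (68/25, 28/25); (-79/25, -38/25) → (-3/25, -38/25)
T4 shear: y ← y + 2·x: (26/5, -4/5) → (26/5, 48/5); (31/25, -24/25) → (31/25, 38/25); (68/25, 28/25) → (68/25, 164/25); (-3/25, -38/25) → (-3/25, -44/25)
T5 rotate counter-clockwise with cos θ = 3/5, sin θ = -4/5: (26/5, 48/5) → (54/5, 8/5); (31/25, 38/25) → (49/25, -2/25); (68/25, 164/25) → (172/25, 44/25); (-3/25, -44/25) → (-37/25, -24/25)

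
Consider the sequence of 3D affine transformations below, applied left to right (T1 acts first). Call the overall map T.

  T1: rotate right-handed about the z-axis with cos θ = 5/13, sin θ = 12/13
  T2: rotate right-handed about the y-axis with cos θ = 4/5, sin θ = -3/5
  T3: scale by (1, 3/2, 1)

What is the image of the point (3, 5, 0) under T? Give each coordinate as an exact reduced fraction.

T(p) = (-36/13, 183/26, -27/13)

T1 rotate right-handed about the z-axis with cos θ = 5/13, sin θ = 12/13: (3, 5, 0) → (-45/13, 61/13, 0)
T2 rotate right-handed about the y-axis with cos θ = 4/5, sin θ = -3/5: (-45/13, 61/13, 0) → (-36/13, 61/13, -27/13)
T3 scale by (1, 3/2, 1): (-36/13, 61/13, -27/13) → (-36/13, 183/26, -27/13)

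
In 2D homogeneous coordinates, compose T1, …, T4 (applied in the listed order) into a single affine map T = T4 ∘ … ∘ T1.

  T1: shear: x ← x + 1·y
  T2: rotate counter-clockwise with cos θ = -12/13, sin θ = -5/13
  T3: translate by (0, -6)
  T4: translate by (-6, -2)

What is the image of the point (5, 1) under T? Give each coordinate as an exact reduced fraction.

T(p) = (-145/13, -146/13)

T1 shear: x ← x + 1·y: (5, 1) → (6, 1)
T2 rotate counter-clockwise with cos θ = -12/13, sin θ = -5/13: (6, 1) → (-67/13, -42/13)
T3 translate by (0, -6): (-67/13, -42/13) → (-67/13, -120/13)
T4 translate by (-6, -2): (-67/13, -120/13) → (-145/13, -146/13)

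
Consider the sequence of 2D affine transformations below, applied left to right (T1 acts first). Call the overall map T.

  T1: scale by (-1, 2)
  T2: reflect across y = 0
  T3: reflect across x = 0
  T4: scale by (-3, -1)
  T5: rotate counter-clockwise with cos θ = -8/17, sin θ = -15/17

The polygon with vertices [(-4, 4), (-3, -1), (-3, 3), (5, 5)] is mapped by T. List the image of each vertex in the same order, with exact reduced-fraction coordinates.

image vertices: (24/17, -244/17), (-6, -7), (18/17, -183/17), (270/17, 145/17)

T1 scale by (-1, 2): (-4, 4) → (4, 8); (-3, -1) → (3, -2); (-3, 3) → (3, 6); (5, 5) → (-5, 10)
T2 reflect across y = 0: (4, 8) → (4, -8); (3, -2) → (3, 2); (3, 6) → (3, -6); (-5, 10) → (-5, -10)
T3 reflect across x = 0: (4, -8) → (-4, -8); (3, 2) → (-3, 2); (3, -6) → (-3, -6); (-5, -10) → (5, -10)
T4 scale by (-3, -1): (-4, -8) → (12, 8); (-3, 2) → (9, -2); (-3, -6) → (9, 6); (5, -10) → (-15, 10)
T5 rotate counter-clockwise with cos θ = -8/17, sin θ = -15/17: (12, 8) → (24/17, -244/17); (9, -2) → (-6, -7); (9, 6) → (18/17, -183/17); (-15, 10) → (270/17, 145/17)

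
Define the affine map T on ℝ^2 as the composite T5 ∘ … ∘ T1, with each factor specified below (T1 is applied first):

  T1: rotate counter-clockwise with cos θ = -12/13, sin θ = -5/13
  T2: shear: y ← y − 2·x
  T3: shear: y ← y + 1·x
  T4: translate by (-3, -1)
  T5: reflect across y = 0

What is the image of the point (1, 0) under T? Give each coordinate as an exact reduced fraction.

T(p) = (-51/13, 6/13)

T1 rotate counter-clockwise with cos θ = -12/13, sin θ = -5/13: (1, 0) → (-12/13, -5/13)
T2 shear: y ← y − 2·x: (-12/13, -5/13) → (-12/13, 19/13)
T3 shear: y ← y + 1·x: (-12/13, 19/13) → (-12/13, 7/13)
T4 translate by (-3, -1): (-12/13, 7/13) → (-51/13, -6/13)
T5 reflect across y = 0: (-51/13, -6/13) → (-51/13, 6/13)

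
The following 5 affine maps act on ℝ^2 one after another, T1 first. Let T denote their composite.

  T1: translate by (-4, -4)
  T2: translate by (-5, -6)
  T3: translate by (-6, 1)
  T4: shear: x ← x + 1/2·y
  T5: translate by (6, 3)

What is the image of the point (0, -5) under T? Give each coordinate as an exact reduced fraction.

T1 translate by (-4, -4): (0, -5) → (-4, -9)
T2 translate by (-5, -6): (-4, -9) → (-9, -15)
T3 translate by (-6, 1): (-9, -15) → (-15, -14)
T4 shear: x ← x + 1/2·y: (-15, -14) → (-22, -14)
T5 translate by (6, 3): (-22, -14) → (-16, -11)

T(p) = (-16, -11)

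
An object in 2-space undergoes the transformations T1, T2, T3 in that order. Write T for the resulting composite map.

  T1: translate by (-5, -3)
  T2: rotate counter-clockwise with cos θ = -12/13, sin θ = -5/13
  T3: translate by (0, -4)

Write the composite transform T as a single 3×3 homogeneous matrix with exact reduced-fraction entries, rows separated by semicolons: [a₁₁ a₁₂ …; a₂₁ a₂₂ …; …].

T = [-12/13 5/13 45/13; -5/13 -12/13 9/13; 0 0 1]

T1 = [1 0 -5; 0 1 -3; 0 0 1]
T2·T1 = [-12/13 5/13 45/13; -5/13 -12/13 61/13; 0 0 1]
T3·…·T1 = [-12/13 5/13 45/13; -5/13 -12/13 9/13; 0 0 1]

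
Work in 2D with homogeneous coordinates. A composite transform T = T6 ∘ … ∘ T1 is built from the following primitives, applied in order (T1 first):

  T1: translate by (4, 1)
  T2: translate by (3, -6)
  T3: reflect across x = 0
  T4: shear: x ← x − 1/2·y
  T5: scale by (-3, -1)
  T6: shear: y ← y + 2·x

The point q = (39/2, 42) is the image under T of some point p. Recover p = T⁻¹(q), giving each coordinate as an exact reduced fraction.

p = (1, 2)

T1 = [1 0 4; 0 1 1; 0 0 1]
T2·T1 = [1 0 7; 0 1 -5; 0 0 1]
T3·…·T1 = [-1 0 -7; 0 1 -5; 0 0 1]
T4·…·T1 = [-1 -1/2 -9/2; 0 1 -5; 0 0 1]
T5·…·T1 = [3 3/2 27/2; 0 -1 5; 0 0 1]
T6·…·T1 = [3 3/2 27/2; 6 2 32; 0 0 1]
det M = -3; M⁻¹ = [-2/3 1/2 -7; 2 -1 5; 0 0 1]
M⁻¹ · (39/2, 42)ᵀ = (1, 2)ᵀ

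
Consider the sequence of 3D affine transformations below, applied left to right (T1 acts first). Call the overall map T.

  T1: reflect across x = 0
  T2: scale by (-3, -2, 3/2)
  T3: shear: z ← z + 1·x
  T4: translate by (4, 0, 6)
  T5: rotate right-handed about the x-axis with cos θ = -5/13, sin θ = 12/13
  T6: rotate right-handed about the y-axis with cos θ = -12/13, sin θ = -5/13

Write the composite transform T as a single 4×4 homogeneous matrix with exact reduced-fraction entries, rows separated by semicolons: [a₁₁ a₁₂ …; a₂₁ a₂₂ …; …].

T1 = [-1 0 0 0; 0 1 0 0; 0 0 1 0; 0 0 0 1]
T2·T1 = [3 0 0 0; 0 -2 0 0; 0 0 3/2 0; 0 0 0 1]
T3·…·T1 = [3 0 0 0; 0 -2 0 0; 3 0 3/2 0; 0 0 0 1]
T4·…·T1 = [3 0 0 4; 0 -2 0 0; 3 0 3/2 6; 0 0 0 1]
T5·…·T1 = [3 0 0 4; -36/13 10/13 -18/13 -72/13; -15/13 -24/13 -15/26 -30/13; 0 0 0 1]
T6·…·T1 = [-393/169 120/169 75/338 -474/169; -36/13 10/13 -18/13 -72/13; 375/169 288/169 90/169 620/169; 0 0 0 1]

T = [-393/169 120/169 75/338 -474/169; -36/13 10/13 -18/13 -72/13; 375/169 288/169 90/169 620/169; 0 0 0 1]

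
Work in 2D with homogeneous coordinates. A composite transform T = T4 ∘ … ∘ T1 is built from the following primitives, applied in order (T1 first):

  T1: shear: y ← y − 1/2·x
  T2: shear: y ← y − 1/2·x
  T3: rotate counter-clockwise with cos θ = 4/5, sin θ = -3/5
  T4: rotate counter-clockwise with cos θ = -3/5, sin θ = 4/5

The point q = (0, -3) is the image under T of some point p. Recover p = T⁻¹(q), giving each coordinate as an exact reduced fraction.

p = (-3, -3)

T1 = [1 0 0; -1/2 1 0; 0 0 1]
T2·T1 = [1 0 0; -1 1 0; 0 0 1]
T3·…·T1 = [1/5 3/5 0; -7/5 4/5 0; 0 0 1]
T4·…·T1 = [1 -1 0; 1 0 0; 0 0 1]
det M = 1; M⁻¹ = [0 1 0; -1 1 0; 0 0 1]
M⁻¹ · (0, -3)ᵀ = (-3, -3)ᵀ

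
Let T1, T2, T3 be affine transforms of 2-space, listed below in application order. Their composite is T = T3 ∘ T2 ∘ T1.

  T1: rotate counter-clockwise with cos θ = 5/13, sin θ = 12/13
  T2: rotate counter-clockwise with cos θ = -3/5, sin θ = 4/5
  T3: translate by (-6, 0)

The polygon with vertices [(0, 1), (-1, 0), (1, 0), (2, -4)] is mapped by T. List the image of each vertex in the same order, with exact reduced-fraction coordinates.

T1 rotate counter-clockwise with cos θ = 5/13, sin θ = 12/13: (0, 1) → (-12/13, 5/13); (-1, 0) → (-5/13, -12/13); (1, 0) → (5/13, 12/13); (2, -4) → (58/13, 4/13)
T2 rotate counter-clockwise with cos θ = -3/5, sin θ = 4/5: (-12/13, 5/13) → (16/65, -63/65); (-5/13, -12/13) → (63/65, 16/65); (5/13, 12/13) → (-63/65, -16/65); (58/13, 4/13) → (-38/13, 44/13)
T3 translate by (-6, 0): (16/65, -63/65) → (-374/65, -63/65); (63/65, 16/65) → (-327/65, 16/65); (-63/65, -16/65) → (-453/65, -16/65); (-38/13, 44/13) → (-116/13, 44/13)

image vertices: (-374/65, -63/65), (-327/65, 16/65), (-453/65, -16/65), (-116/13, 44/13)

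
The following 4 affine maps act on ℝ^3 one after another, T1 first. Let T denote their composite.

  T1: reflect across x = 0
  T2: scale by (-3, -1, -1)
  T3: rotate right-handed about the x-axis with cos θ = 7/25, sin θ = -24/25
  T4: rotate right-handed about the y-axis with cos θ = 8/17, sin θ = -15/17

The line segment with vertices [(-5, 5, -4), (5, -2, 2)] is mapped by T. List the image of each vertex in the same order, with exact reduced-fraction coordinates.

image vertices: (-1044/85, 61/25, -4441/425), (786/85, -34/25, 5129/425)

T1 reflect across x = 0: (-5, 5, -4) → (5, 5, -4); (5, -2, 2) → (-5, -2, 2)
T2 scale by (-3, -1, -1): (5, 5, -4) → (-15, -5, 4); (-5, -2, 2) → (15, 2, -2)
T3 rotate right-handed about the x-axis with cos θ = 7/25, sin θ = -24/25: (-15, -5, 4) → (-15, 61/25, 148/25); (15, 2, -2) → (15, -34/25, -62/25)
T4 rotate right-handed about the y-axis with cos θ = 8/17, sin θ = -15/17: (-15, 61/25, 148/25) → (-1044/85, 61/25, -4441/425); (15, -34/25, -62/25) → (786/85, -34/25, 5129/425)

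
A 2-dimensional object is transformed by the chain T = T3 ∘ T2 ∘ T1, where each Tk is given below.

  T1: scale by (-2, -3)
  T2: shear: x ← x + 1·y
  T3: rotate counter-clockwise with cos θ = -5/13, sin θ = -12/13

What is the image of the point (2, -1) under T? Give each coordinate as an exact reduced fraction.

T1 scale by (-2, -3): (2, -1) → (-4, 3)
T2 shear: x ← x + 1·y: (-4, 3) → (-1, 3)
T3 rotate counter-clockwise with cos θ = -5/13, sin θ = -12/13: (-1, 3) → (41/13, -3/13)

T(p) = (41/13, -3/13)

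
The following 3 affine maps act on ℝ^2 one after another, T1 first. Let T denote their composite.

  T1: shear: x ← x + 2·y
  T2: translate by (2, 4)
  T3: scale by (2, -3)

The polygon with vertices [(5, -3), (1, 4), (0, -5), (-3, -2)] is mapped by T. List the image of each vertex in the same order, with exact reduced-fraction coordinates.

T1 shear: x ← x + 2·y: (5, -3) → (-1, -3); (1, 4) → (9, 4); (0, -5) → (-10, -5); (-3, -2) → (-7, -2)
T2 translate by (2, 4): (-1, -3) → (1, 1); (9, 4) → (11, 8); (-10, -5) → (-8, -1); (-7, -2) → (-5, 2)
T3 scale by (2, -3): (1, 1) → (2, -3); (11, 8) → (22, -24); (-8, -1) → (-16, 3); (-5, 2) → (-10, -6)

image vertices: (2, -3), (22, -24), (-16, 3), (-10, -6)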